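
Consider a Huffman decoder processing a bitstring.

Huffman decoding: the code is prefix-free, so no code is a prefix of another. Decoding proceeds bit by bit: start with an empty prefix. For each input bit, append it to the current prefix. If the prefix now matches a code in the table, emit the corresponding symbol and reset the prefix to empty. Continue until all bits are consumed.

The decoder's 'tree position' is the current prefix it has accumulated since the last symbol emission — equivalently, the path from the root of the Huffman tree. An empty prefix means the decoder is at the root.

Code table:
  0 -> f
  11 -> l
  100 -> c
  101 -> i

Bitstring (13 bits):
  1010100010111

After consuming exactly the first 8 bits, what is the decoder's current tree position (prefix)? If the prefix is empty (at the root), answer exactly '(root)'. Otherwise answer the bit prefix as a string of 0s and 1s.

Answer: (root)

Derivation:
Bit 0: prefix='1' (no match yet)
Bit 1: prefix='10' (no match yet)
Bit 2: prefix='101' -> emit 'i', reset
Bit 3: prefix='0' -> emit 'f', reset
Bit 4: prefix='1' (no match yet)
Bit 5: prefix='10' (no match yet)
Bit 6: prefix='100' -> emit 'c', reset
Bit 7: prefix='0' -> emit 'f', reset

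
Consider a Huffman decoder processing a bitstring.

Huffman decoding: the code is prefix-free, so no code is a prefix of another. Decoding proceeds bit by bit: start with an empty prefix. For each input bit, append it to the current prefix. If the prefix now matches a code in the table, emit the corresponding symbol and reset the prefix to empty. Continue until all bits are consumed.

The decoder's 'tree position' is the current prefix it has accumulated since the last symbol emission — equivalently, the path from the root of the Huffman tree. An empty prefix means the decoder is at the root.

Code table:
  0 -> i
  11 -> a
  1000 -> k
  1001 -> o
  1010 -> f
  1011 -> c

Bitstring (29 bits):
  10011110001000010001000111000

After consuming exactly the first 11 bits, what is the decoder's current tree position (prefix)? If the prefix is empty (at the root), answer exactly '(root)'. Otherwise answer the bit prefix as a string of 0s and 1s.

Answer: 1

Derivation:
Bit 0: prefix='1' (no match yet)
Bit 1: prefix='10' (no match yet)
Bit 2: prefix='100' (no match yet)
Bit 3: prefix='1001' -> emit 'o', reset
Bit 4: prefix='1' (no match yet)
Bit 5: prefix='11' -> emit 'a', reset
Bit 6: prefix='1' (no match yet)
Bit 7: prefix='10' (no match yet)
Bit 8: prefix='100' (no match yet)
Bit 9: prefix='1000' -> emit 'k', reset
Bit 10: prefix='1' (no match yet)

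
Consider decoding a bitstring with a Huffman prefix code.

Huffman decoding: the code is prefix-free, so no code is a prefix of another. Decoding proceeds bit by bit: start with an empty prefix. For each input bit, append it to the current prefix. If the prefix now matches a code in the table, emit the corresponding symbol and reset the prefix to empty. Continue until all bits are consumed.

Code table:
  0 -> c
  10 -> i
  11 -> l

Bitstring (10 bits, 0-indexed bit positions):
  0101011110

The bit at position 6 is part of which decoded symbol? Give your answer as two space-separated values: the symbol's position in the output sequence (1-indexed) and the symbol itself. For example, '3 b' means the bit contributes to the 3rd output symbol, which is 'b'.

Answer: 4 l

Derivation:
Bit 0: prefix='0' -> emit 'c', reset
Bit 1: prefix='1' (no match yet)
Bit 2: prefix='10' -> emit 'i', reset
Bit 3: prefix='1' (no match yet)
Bit 4: prefix='10' -> emit 'i', reset
Bit 5: prefix='1' (no match yet)
Bit 6: prefix='11' -> emit 'l', reset
Bit 7: prefix='1' (no match yet)
Bit 8: prefix='11' -> emit 'l', reset
Bit 9: prefix='0' -> emit 'c', reset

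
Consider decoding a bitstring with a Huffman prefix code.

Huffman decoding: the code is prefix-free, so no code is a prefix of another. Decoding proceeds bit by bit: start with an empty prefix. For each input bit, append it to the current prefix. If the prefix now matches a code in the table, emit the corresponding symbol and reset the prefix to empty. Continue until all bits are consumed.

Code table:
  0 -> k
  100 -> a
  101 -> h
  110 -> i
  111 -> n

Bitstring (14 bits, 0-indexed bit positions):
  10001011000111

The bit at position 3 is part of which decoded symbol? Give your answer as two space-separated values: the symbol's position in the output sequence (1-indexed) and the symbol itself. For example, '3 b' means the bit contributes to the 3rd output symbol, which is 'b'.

Bit 0: prefix='1' (no match yet)
Bit 1: prefix='10' (no match yet)
Bit 2: prefix='100' -> emit 'a', reset
Bit 3: prefix='0' -> emit 'k', reset
Bit 4: prefix='1' (no match yet)
Bit 5: prefix='10' (no match yet)
Bit 6: prefix='101' -> emit 'h', reset
Bit 7: prefix='1' (no match yet)

Answer: 2 k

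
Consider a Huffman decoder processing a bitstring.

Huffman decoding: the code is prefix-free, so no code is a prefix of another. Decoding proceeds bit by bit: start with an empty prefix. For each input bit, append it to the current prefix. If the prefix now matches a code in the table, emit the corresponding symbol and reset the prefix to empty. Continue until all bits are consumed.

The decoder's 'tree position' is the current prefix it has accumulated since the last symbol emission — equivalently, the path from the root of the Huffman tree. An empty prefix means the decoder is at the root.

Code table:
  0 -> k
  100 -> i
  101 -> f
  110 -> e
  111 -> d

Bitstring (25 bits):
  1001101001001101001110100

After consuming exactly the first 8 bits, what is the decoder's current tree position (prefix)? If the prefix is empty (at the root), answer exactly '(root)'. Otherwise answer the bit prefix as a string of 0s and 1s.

Answer: 10

Derivation:
Bit 0: prefix='1' (no match yet)
Bit 1: prefix='10' (no match yet)
Bit 2: prefix='100' -> emit 'i', reset
Bit 3: prefix='1' (no match yet)
Bit 4: prefix='11' (no match yet)
Bit 5: prefix='110' -> emit 'e', reset
Bit 6: prefix='1' (no match yet)
Bit 7: prefix='10' (no match yet)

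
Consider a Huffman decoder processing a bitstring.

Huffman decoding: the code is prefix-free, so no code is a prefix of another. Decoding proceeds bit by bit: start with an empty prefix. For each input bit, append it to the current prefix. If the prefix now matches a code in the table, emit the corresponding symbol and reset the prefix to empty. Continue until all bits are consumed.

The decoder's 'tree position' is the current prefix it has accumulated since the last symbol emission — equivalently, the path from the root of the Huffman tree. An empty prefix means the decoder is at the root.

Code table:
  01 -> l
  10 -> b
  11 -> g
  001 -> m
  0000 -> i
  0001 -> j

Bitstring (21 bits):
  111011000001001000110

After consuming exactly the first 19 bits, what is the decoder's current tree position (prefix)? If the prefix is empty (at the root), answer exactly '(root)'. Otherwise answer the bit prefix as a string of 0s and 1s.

Answer: (root)

Derivation:
Bit 0: prefix='1' (no match yet)
Bit 1: prefix='11' -> emit 'g', reset
Bit 2: prefix='1' (no match yet)
Bit 3: prefix='10' -> emit 'b', reset
Bit 4: prefix='1' (no match yet)
Bit 5: prefix='11' -> emit 'g', reset
Bit 6: prefix='0' (no match yet)
Bit 7: prefix='00' (no match yet)
Bit 8: prefix='000' (no match yet)
Bit 9: prefix='0000' -> emit 'i', reset
Bit 10: prefix='0' (no match yet)
Bit 11: prefix='01' -> emit 'l', reset
Bit 12: prefix='0' (no match yet)
Bit 13: prefix='00' (no match yet)
Bit 14: prefix='001' -> emit 'm', reset
Bit 15: prefix='0' (no match yet)
Bit 16: prefix='00' (no match yet)
Bit 17: prefix='000' (no match yet)
Bit 18: prefix='0001' -> emit 'j', reset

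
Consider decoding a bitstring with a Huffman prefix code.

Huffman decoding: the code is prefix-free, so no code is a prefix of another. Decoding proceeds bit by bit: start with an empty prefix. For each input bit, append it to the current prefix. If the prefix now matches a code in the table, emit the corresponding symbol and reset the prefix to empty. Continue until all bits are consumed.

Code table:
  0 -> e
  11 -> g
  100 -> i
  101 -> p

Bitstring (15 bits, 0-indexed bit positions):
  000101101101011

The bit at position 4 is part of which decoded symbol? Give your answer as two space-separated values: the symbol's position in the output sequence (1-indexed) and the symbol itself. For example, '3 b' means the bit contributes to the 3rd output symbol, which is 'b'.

Answer: 4 p

Derivation:
Bit 0: prefix='0' -> emit 'e', reset
Bit 1: prefix='0' -> emit 'e', reset
Bit 2: prefix='0' -> emit 'e', reset
Bit 3: prefix='1' (no match yet)
Bit 4: prefix='10' (no match yet)
Bit 5: prefix='101' -> emit 'p', reset
Bit 6: prefix='1' (no match yet)
Bit 7: prefix='10' (no match yet)
Bit 8: prefix='101' -> emit 'p', reset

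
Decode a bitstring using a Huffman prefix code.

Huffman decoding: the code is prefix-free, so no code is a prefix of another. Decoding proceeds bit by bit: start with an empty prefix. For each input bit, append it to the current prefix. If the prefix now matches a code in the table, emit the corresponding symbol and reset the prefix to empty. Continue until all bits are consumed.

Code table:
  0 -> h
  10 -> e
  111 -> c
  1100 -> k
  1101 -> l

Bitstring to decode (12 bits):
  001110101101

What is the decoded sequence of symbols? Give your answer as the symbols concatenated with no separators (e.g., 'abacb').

Answer: hhchel

Derivation:
Bit 0: prefix='0' -> emit 'h', reset
Bit 1: prefix='0' -> emit 'h', reset
Bit 2: prefix='1' (no match yet)
Bit 3: prefix='11' (no match yet)
Bit 4: prefix='111' -> emit 'c', reset
Bit 5: prefix='0' -> emit 'h', reset
Bit 6: prefix='1' (no match yet)
Bit 7: prefix='10' -> emit 'e', reset
Bit 8: prefix='1' (no match yet)
Bit 9: prefix='11' (no match yet)
Bit 10: prefix='110' (no match yet)
Bit 11: prefix='1101' -> emit 'l', reset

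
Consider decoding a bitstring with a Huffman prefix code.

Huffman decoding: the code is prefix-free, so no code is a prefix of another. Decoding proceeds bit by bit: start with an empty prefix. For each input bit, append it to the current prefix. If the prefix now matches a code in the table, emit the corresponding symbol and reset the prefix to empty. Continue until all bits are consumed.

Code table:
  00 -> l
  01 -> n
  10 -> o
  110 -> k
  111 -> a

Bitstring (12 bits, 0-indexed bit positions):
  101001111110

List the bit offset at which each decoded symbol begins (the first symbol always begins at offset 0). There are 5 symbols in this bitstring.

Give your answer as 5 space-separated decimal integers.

Bit 0: prefix='1' (no match yet)
Bit 1: prefix='10' -> emit 'o', reset
Bit 2: prefix='1' (no match yet)
Bit 3: prefix='10' -> emit 'o', reset
Bit 4: prefix='0' (no match yet)
Bit 5: prefix='01' -> emit 'n', reset
Bit 6: prefix='1' (no match yet)
Bit 7: prefix='11' (no match yet)
Bit 8: prefix='111' -> emit 'a', reset
Bit 9: prefix='1' (no match yet)
Bit 10: prefix='11' (no match yet)
Bit 11: prefix='110' -> emit 'k', reset

Answer: 0 2 4 6 9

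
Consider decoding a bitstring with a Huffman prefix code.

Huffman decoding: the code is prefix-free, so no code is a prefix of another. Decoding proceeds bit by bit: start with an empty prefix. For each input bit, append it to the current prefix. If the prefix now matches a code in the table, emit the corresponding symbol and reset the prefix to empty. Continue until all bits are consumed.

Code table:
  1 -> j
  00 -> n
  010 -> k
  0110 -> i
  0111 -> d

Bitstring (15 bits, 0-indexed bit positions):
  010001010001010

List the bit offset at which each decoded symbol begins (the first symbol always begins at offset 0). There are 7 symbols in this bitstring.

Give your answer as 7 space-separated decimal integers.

Bit 0: prefix='0' (no match yet)
Bit 1: prefix='01' (no match yet)
Bit 2: prefix='010' -> emit 'k', reset
Bit 3: prefix='0' (no match yet)
Bit 4: prefix='00' -> emit 'n', reset
Bit 5: prefix='1' -> emit 'j', reset
Bit 6: prefix='0' (no match yet)
Bit 7: prefix='01' (no match yet)
Bit 8: prefix='010' -> emit 'k', reset
Bit 9: prefix='0' (no match yet)
Bit 10: prefix='00' -> emit 'n', reset
Bit 11: prefix='1' -> emit 'j', reset
Bit 12: prefix='0' (no match yet)
Bit 13: prefix='01' (no match yet)
Bit 14: prefix='010' -> emit 'k', reset

Answer: 0 3 5 6 9 11 12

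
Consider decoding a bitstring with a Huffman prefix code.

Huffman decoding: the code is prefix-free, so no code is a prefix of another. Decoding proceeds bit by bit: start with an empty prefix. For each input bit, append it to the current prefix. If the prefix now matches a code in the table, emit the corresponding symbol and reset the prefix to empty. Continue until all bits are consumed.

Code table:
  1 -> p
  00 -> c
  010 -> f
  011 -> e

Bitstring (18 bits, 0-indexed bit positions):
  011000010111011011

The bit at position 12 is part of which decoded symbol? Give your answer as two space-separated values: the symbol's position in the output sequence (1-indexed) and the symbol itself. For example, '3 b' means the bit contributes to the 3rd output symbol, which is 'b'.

Answer: 7 e

Derivation:
Bit 0: prefix='0' (no match yet)
Bit 1: prefix='01' (no match yet)
Bit 2: prefix='011' -> emit 'e', reset
Bit 3: prefix='0' (no match yet)
Bit 4: prefix='00' -> emit 'c', reset
Bit 5: prefix='0' (no match yet)
Bit 6: prefix='00' -> emit 'c', reset
Bit 7: prefix='1' -> emit 'p', reset
Bit 8: prefix='0' (no match yet)
Bit 9: prefix='01' (no match yet)
Bit 10: prefix='011' -> emit 'e', reset
Bit 11: prefix='1' -> emit 'p', reset
Bit 12: prefix='0' (no match yet)
Bit 13: prefix='01' (no match yet)
Bit 14: prefix='011' -> emit 'e', reset
Bit 15: prefix='0' (no match yet)
Bit 16: prefix='01' (no match yet)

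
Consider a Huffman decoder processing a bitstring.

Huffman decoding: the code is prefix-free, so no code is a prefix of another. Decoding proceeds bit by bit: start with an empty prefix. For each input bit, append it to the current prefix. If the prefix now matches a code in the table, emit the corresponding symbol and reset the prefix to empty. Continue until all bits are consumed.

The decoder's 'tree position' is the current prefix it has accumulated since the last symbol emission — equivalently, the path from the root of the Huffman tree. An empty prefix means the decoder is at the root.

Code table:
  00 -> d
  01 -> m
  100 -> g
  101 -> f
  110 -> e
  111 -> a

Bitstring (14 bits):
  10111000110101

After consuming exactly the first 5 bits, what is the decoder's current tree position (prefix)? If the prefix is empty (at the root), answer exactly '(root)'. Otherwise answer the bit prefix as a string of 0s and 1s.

Answer: 11

Derivation:
Bit 0: prefix='1' (no match yet)
Bit 1: prefix='10' (no match yet)
Bit 2: prefix='101' -> emit 'f', reset
Bit 3: prefix='1' (no match yet)
Bit 4: prefix='11' (no match yet)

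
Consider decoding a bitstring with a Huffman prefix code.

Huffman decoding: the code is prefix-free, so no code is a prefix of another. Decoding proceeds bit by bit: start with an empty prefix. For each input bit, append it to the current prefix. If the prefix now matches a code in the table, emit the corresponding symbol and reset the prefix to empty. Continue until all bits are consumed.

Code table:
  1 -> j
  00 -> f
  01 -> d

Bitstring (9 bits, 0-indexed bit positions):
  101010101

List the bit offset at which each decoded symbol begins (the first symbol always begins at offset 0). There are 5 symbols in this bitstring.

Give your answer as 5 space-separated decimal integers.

Answer: 0 1 3 5 7

Derivation:
Bit 0: prefix='1' -> emit 'j', reset
Bit 1: prefix='0' (no match yet)
Bit 2: prefix='01' -> emit 'd', reset
Bit 3: prefix='0' (no match yet)
Bit 4: prefix='01' -> emit 'd', reset
Bit 5: prefix='0' (no match yet)
Bit 6: prefix='01' -> emit 'd', reset
Bit 7: prefix='0' (no match yet)
Bit 8: prefix='01' -> emit 'd', reset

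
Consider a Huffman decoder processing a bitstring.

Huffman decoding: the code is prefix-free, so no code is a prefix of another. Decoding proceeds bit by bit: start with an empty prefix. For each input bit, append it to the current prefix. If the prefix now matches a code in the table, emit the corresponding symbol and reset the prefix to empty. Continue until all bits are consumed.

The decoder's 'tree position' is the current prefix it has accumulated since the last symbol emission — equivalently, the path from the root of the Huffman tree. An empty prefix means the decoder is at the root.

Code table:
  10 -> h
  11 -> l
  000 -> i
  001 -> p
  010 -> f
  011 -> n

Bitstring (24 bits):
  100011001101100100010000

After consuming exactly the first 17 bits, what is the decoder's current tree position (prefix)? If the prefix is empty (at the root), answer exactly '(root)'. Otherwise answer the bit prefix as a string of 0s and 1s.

Answer: 0

Derivation:
Bit 0: prefix='1' (no match yet)
Bit 1: prefix='10' -> emit 'h', reset
Bit 2: prefix='0' (no match yet)
Bit 3: prefix='00' (no match yet)
Bit 4: prefix='001' -> emit 'p', reset
Bit 5: prefix='1' (no match yet)
Bit 6: prefix='10' -> emit 'h', reset
Bit 7: prefix='0' (no match yet)
Bit 8: prefix='01' (no match yet)
Bit 9: prefix='011' -> emit 'n', reset
Bit 10: prefix='0' (no match yet)
Bit 11: prefix='01' (no match yet)
Bit 12: prefix='011' -> emit 'n', reset
Bit 13: prefix='0' (no match yet)
Bit 14: prefix='00' (no match yet)
Bit 15: prefix='001' -> emit 'p', reset
Bit 16: prefix='0' (no match yet)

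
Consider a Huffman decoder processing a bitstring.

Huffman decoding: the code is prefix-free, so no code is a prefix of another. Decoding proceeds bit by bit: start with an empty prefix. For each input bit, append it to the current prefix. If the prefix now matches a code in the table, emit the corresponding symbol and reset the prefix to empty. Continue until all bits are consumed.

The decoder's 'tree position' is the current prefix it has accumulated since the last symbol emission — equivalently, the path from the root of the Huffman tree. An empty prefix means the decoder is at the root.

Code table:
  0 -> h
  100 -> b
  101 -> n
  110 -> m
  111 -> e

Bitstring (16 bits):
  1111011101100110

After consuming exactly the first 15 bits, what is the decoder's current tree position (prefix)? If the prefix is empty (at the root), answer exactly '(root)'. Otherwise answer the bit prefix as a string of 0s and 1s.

Answer: 11

Derivation:
Bit 0: prefix='1' (no match yet)
Bit 1: prefix='11' (no match yet)
Bit 2: prefix='111' -> emit 'e', reset
Bit 3: prefix='1' (no match yet)
Bit 4: prefix='10' (no match yet)
Bit 5: prefix='101' -> emit 'n', reset
Bit 6: prefix='1' (no match yet)
Bit 7: prefix='11' (no match yet)
Bit 8: prefix='110' -> emit 'm', reset
Bit 9: prefix='1' (no match yet)
Bit 10: prefix='11' (no match yet)
Bit 11: prefix='110' -> emit 'm', reset
Bit 12: prefix='0' -> emit 'h', reset
Bit 13: prefix='1' (no match yet)
Bit 14: prefix='11' (no match yet)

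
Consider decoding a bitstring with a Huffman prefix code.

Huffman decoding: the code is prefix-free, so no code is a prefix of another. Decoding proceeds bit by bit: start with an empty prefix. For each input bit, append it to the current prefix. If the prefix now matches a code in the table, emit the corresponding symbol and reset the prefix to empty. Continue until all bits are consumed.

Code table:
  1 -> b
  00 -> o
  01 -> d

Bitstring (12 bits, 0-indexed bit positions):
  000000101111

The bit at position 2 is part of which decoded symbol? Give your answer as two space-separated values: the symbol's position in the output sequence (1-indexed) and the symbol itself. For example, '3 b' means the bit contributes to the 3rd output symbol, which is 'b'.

Bit 0: prefix='0' (no match yet)
Bit 1: prefix='00' -> emit 'o', reset
Bit 2: prefix='0' (no match yet)
Bit 3: prefix='00' -> emit 'o', reset
Bit 4: prefix='0' (no match yet)
Bit 5: prefix='00' -> emit 'o', reset
Bit 6: prefix='1' -> emit 'b', reset

Answer: 2 o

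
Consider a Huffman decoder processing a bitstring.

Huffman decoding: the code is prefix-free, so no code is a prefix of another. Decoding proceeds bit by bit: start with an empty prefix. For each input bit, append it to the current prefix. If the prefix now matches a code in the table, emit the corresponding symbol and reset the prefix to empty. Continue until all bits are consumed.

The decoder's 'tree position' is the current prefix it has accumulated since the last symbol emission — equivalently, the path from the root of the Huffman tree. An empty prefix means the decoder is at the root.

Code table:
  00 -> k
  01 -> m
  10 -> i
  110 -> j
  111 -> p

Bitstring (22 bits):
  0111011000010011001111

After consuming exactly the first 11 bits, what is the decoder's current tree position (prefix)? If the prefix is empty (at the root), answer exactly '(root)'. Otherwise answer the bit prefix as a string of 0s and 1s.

Bit 0: prefix='0' (no match yet)
Bit 1: prefix='01' -> emit 'm', reset
Bit 2: prefix='1' (no match yet)
Bit 3: prefix='11' (no match yet)
Bit 4: prefix='110' -> emit 'j', reset
Bit 5: prefix='1' (no match yet)
Bit 6: prefix='11' (no match yet)
Bit 7: prefix='110' -> emit 'j', reset
Bit 8: prefix='0' (no match yet)
Bit 9: prefix='00' -> emit 'k', reset
Bit 10: prefix='0' (no match yet)

Answer: 0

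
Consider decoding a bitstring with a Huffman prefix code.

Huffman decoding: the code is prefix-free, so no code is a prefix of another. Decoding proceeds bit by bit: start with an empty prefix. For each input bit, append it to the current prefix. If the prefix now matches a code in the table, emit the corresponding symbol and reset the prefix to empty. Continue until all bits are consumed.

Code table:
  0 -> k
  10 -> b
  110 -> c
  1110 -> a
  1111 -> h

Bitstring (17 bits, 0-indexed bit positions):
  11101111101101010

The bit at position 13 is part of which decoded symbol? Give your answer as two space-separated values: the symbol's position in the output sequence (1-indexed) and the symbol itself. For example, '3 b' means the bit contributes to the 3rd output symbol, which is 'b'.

Bit 0: prefix='1' (no match yet)
Bit 1: prefix='11' (no match yet)
Bit 2: prefix='111' (no match yet)
Bit 3: prefix='1110' -> emit 'a', reset
Bit 4: prefix='1' (no match yet)
Bit 5: prefix='11' (no match yet)
Bit 6: prefix='111' (no match yet)
Bit 7: prefix='1111' -> emit 'h', reset
Bit 8: prefix='1' (no match yet)
Bit 9: prefix='10' -> emit 'b', reset
Bit 10: prefix='1' (no match yet)
Bit 11: prefix='11' (no match yet)
Bit 12: prefix='110' -> emit 'c', reset
Bit 13: prefix='1' (no match yet)
Bit 14: prefix='10' -> emit 'b', reset
Bit 15: prefix='1' (no match yet)
Bit 16: prefix='10' -> emit 'b', reset

Answer: 5 b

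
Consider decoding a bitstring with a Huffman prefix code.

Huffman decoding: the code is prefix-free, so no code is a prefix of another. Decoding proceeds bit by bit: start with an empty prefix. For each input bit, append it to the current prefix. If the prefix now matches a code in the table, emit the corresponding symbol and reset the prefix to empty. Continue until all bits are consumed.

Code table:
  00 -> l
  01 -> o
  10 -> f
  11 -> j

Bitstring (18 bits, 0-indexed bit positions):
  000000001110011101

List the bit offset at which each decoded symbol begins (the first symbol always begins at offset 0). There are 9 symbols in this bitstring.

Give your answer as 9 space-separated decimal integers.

Answer: 0 2 4 6 8 10 12 14 16

Derivation:
Bit 0: prefix='0' (no match yet)
Bit 1: prefix='00' -> emit 'l', reset
Bit 2: prefix='0' (no match yet)
Bit 3: prefix='00' -> emit 'l', reset
Bit 4: prefix='0' (no match yet)
Bit 5: prefix='00' -> emit 'l', reset
Bit 6: prefix='0' (no match yet)
Bit 7: prefix='00' -> emit 'l', reset
Bit 8: prefix='1' (no match yet)
Bit 9: prefix='11' -> emit 'j', reset
Bit 10: prefix='1' (no match yet)
Bit 11: prefix='10' -> emit 'f', reset
Bit 12: prefix='0' (no match yet)
Bit 13: prefix='01' -> emit 'o', reset
Bit 14: prefix='1' (no match yet)
Bit 15: prefix='11' -> emit 'j', reset
Bit 16: prefix='0' (no match yet)
Bit 17: prefix='01' -> emit 'o', reset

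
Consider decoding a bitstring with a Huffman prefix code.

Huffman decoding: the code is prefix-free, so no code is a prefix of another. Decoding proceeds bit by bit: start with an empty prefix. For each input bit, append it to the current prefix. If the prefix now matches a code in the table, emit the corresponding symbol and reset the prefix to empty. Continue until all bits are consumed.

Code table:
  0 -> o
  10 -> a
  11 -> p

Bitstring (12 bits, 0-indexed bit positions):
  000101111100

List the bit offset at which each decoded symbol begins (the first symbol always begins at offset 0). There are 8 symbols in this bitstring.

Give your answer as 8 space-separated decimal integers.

Bit 0: prefix='0' -> emit 'o', reset
Bit 1: prefix='0' -> emit 'o', reset
Bit 2: prefix='0' -> emit 'o', reset
Bit 3: prefix='1' (no match yet)
Bit 4: prefix='10' -> emit 'a', reset
Bit 5: prefix='1' (no match yet)
Bit 6: prefix='11' -> emit 'p', reset
Bit 7: prefix='1' (no match yet)
Bit 8: prefix='11' -> emit 'p', reset
Bit 9: prefix='1' (no match yet)
Bit 10: prefix='10' -> emit 'a', reset
Bit 11: prefix='0' -> emit 'o', reset

Answer: 0 1 2 3 5 7 9 11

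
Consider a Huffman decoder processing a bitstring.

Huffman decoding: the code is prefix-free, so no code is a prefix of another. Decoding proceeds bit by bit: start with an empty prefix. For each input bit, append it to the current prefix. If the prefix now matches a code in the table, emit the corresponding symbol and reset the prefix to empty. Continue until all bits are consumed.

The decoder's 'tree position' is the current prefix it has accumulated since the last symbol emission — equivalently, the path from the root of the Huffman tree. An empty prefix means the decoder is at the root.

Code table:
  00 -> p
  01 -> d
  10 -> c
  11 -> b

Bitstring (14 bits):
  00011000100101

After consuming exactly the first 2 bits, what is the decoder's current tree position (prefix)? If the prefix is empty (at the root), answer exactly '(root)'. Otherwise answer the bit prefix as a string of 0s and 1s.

Bit 0: prefix='0' (no match yet)
Bit 1: prefix='00' -> emit 'p', reset

Answer: (root)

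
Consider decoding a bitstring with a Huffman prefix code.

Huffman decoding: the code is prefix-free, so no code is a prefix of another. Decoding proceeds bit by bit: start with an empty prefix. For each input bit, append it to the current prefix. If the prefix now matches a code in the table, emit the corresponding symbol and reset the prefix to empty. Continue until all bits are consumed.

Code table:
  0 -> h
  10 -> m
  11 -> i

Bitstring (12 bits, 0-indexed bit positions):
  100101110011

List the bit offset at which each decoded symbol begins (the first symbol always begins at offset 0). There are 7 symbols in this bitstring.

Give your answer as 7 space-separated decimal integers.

Bit 0: prefix='1' (no match yet)
Bit 1: prefix='10' -> emit 'm', reset
Bit 2: prefix='0' -> emit 'h', reset
Bit 3: prefix='1' (no match yet)
Bit 4: prefix='10' -> emit 'm', reset
Bit 5: prefix='1' (no match yet)
Bit 6: prefix='11' -> emit 'i', reset
Bit 7: prefix='1' (no match yet)
Bit 8: prefix='10' -> emit 'm', reset
Bit 9: prefix='0' -> emit 'h', reset
Bit 10: prefix='1' (no match yet)
Bit 11: prefix='11' -> emit 'i', reset

Answer: 0 2 3 5 7 9 10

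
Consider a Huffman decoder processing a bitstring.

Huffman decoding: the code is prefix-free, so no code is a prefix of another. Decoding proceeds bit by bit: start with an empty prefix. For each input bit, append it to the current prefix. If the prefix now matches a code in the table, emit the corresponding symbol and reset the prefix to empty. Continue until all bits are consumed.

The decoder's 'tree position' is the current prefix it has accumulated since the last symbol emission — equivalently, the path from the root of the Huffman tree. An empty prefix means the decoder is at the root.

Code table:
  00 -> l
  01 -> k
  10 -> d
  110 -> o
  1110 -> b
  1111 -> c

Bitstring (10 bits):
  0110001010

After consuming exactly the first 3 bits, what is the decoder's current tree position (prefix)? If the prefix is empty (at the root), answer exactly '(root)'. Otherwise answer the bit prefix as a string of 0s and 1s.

Answer: 1

Derivation:
Bit 0: prefix='0' (no match yet)
Bit 1: prefix='01' -> emit 'k', reset
Bit 2: prefix='1' (no match yet)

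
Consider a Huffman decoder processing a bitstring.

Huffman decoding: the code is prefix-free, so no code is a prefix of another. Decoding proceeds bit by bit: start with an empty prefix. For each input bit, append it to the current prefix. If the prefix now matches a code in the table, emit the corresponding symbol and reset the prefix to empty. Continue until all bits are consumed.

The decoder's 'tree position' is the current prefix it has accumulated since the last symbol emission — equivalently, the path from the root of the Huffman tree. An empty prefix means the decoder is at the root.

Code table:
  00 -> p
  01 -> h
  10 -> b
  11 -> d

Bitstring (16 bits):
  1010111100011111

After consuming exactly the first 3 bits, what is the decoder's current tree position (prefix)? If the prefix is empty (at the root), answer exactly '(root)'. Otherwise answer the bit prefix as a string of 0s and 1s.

Answer: 1

Derivation:
Bit 0: prefix='1' (no match yet)
Bit 1: prefix='10' -> emit 'b', reset
Bit 2: prefix='1' (no match yet)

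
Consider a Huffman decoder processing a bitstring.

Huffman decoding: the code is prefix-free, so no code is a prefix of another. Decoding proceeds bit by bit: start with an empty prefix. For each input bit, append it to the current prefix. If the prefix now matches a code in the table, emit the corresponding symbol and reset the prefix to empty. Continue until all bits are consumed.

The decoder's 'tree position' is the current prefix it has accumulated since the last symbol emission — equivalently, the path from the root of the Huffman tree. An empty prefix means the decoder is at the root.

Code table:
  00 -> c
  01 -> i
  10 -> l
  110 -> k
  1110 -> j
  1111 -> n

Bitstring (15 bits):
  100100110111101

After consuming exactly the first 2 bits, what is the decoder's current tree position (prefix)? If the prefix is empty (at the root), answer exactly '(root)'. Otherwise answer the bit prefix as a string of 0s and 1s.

Bit 0: prefix='1' (no match yet)
Bit 1: prefix='10' -> emit 'l', reset

Answer: (root)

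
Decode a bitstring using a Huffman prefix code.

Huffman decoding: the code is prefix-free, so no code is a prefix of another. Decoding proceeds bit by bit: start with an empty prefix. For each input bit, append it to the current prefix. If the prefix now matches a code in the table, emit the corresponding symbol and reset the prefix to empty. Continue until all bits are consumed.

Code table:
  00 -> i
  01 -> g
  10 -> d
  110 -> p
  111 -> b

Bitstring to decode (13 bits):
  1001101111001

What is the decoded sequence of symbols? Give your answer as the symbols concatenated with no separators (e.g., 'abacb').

Bit 0: prefix='1' (no match yet)
Bit 1: prefix='10' -> emit 'd', reset
Bit 2: prefix='0' (no match yet)
Bit 3: prefix='01' -> emit 'g', reset
Bit 4: prefix='1' (no match yet)
Bit 5: prefix='10' -> emit 'd', reset
Bit 6: prefix='1' (no match yet)
Bit 7: prefix='11' (no match yet)
Bit 8: prefix='111' -> emit 'b', reset
Bit 9: prefix='1' (no match yet)
Bit 10: prefix='10' -> emit 'd', reset
Bit 11: prefix='0' (no match yet)
Bit 12: prefix='01' -> emit 'g', reset

Answer: dgdbdg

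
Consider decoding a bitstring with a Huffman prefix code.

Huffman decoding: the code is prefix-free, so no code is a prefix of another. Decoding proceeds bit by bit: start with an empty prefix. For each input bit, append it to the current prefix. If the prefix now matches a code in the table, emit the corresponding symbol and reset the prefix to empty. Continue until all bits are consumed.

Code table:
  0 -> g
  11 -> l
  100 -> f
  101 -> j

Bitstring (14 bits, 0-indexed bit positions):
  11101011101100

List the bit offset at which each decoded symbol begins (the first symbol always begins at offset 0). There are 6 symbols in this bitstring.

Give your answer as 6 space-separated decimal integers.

Answer: 0 2 5 6 8 11

Derivation:
Bit 0: prefix='1' (no match yet)
Bit 1: prefix='11' -> emit 'l', reset
Bit 2: prefix='1' (no match yet)
Bit 3: prefix='10' (no match yet)
Bit 4: prefix='101' -> emit 'j', reset
Bit 5: prefix='0' -> emit 'g', reset
Bit 6: prefix='1' (no match yet)
Bit 7: prefix='11' -> emit 'l', reset
Bit 8: prefix='1' (no match yet)
Bit 9: prefix='10' (no match yet)
Bit 10: prefix='101' -> emit 'j', reset
Bit 11: prefix='1' (no match yet)
Bit 12: prefix='10' (no match yet)
Bit 13: prefix='100' -> emit 'f', reset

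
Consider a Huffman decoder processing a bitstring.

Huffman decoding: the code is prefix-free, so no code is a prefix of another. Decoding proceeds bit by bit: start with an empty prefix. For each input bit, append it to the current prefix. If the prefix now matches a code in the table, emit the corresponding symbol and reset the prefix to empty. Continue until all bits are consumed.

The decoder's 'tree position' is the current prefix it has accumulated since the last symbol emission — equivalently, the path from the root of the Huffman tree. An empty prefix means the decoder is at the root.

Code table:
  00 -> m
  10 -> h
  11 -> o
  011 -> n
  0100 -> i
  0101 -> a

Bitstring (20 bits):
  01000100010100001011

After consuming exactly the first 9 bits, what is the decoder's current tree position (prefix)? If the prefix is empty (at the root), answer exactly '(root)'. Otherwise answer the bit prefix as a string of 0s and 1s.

Answer: 0

Derivation:
Bit 0: prefix='0' (no match yet)
Bit 1: prefix='01' (no match yet)
Bit 2: prefix='010' (no match yet)
Bit 3: prefix='0100' -> emit 'i', reset
Bit 4: prefix='0' (no match yet)
Bit 5: prefix='01' (no match yet)
Bit 6: prefix='010' (no match yet)
Bit 7: prefix='0100' -> emit 'i', reset
Bit 8: prefix='0' (no match yet)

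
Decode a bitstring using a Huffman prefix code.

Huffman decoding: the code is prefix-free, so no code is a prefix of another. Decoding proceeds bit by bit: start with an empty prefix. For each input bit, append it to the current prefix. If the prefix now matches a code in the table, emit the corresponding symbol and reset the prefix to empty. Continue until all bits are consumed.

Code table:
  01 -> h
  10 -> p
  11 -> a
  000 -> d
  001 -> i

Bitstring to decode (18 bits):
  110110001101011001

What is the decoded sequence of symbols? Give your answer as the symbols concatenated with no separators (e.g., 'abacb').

Answer: ahpippai

Derivation:
Bit 0: prefix='1' (no match yet)
Bit 1: prefix='11' -> emit 'a', reset
Bit 2: prefix='0' (no match yet)
Bit 3: prefix='01' -> emit 'h', reset
Bit 4: prefix='1' (no match yet)
Bit 5: prefix='10' -> emit 'p', reset
Bit 6: prefix='0' (no match yet)
Bit 7: prefix='00' (no match yet)
Bit 8: prefix='001' -> emit 'i', reset
Bit 9: prefix='1' (no match yet)
Bit 10: prefix='10' -> emit 'p', reset
Bit 11: prefix='1' (no match yet)
Bit 12: prefix='10' -> emit 'p', reset
Bit 13: prefix='1' (no match yet)
Bit 14: prefix='11' -> emit 'a', reset
Bit 15: prefix='0' (no match yet)
Bit 16: prefix='00' (no match yet)
Bit 17: prefix='001' -> emit 'i', reset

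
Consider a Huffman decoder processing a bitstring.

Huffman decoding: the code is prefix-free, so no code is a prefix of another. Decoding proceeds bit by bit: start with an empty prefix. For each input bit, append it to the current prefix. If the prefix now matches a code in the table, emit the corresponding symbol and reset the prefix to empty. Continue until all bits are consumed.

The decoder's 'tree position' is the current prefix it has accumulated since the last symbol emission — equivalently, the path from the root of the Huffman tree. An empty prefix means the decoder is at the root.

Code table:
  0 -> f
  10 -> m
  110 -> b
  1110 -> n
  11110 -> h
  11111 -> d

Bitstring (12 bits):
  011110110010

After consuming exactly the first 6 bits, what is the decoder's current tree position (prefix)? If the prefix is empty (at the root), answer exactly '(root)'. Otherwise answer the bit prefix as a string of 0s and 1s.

Answer: (root)

Derivation:
Bit 0: prefix='0' -> emit 'f', reset
Bit 1: prefix='1' (no match yet)
Bit 2: prefix='11' (no match yet)
Bit 3: prefix='111' (no match yet)
Bit 4: prefix='1111' (no match yet)
Bit 5: prefix='11110' -> emit 'h', reset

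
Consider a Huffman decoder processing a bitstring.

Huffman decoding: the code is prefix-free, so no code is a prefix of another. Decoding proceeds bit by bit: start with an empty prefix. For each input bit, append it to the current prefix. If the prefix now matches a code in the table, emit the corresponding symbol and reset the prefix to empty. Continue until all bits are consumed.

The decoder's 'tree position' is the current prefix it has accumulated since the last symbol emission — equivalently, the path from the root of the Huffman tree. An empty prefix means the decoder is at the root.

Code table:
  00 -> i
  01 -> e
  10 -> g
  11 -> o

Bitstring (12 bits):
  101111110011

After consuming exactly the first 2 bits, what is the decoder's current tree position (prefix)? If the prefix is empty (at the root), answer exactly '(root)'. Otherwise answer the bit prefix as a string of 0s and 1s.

Answer: (root)

Derivation:
Bit 0: prefix='1' (no match yet)
Bit 1: prefix='10' -> emit 'g', reset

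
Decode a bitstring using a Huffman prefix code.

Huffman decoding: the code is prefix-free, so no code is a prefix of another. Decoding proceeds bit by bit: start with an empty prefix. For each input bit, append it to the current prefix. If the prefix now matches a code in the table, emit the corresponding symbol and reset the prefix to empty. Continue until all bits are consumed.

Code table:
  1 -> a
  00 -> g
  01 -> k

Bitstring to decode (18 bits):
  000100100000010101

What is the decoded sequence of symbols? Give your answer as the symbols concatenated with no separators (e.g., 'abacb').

Answer: gkgagggakk

Derivation:
Bit 0: prefix='0' (no match yet)
Bit 1: prefix='00' -> emit 'g', reset
Bit 2: prefix='0' (no match yet)
Bit 3: prefix='01' -> emit 'k', reset
Bit 4: prefix='0' (no match yet)
Bit 5: prefix='00' -> emit 'g', reset
Bit 6: prefix='1' -> emit 'a', reset
Bit 7: prefix='0' (no match yet)
Bit 8: prefix='00' -> emit 'g', reset
Bit 9: prefix='0' (no match yet)
Bit 10: prefix='00' -> emit 'g', reset
Bit 11: prefix='0' (no match yet)
Bit 12: prefix='00' -> emit 'g', reset
Bit 13: prefix='1' -> emit 'a', reset
Bit 14: prefix='0' (no match yet)
Bit 15: prefix='01' -> emit 'k', reset
Bit 16: prefix='0' (no match yet)
Bit 17: prefix='01' -> emit 'k', reset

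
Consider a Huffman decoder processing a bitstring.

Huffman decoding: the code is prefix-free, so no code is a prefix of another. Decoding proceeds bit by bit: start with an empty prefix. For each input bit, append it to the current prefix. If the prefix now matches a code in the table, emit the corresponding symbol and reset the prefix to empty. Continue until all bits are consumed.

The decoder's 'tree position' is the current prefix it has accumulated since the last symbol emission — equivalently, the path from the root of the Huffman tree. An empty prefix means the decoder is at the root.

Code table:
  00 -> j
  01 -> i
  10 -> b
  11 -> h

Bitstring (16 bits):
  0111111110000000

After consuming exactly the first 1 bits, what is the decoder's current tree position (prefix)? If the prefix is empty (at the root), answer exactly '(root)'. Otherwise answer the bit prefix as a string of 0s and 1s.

Answer: 0

Derivation:
Bit 0: prefix='0' (no match yet)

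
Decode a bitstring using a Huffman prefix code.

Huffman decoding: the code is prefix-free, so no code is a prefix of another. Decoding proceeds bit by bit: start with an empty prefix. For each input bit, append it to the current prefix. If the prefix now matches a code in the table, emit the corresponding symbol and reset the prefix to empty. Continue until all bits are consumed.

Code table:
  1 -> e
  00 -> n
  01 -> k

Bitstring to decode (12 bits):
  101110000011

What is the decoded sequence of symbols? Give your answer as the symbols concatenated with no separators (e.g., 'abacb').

Answer: ekeennke

Derivation:
Bit 0: prefix='1' -> emit 'e', reset
Bit 1: prefix='0' (no match yet)
Bit 2: prefix='01' -> emit 'k', reset
Bit 3: prefix='1' -> emit 'e', reset
Bit 4: prefix='1' -> emit 'e', reset
Bit 5: prefix='0' (no match yet)
Bit 6: prefix='00' -> emit 'n', reset
Bit 7: prefix='0' (no match yet)
Bit 8: prefix='00' -> emit 'n', reset
Bit 9: prefix='0' (no match yet)
Bit 10: prefix='01' -> emit 'k', reset
Bit 11: prefix='1' -> emit 'e', reset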